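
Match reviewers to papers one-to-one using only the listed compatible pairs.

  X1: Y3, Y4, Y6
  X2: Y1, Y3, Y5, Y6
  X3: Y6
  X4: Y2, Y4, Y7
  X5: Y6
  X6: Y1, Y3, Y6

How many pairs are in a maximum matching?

5

Unit-capacity flow: source→left, listed edges, right→sink; max matching = max flow.
Augmenting path X1→Y3 (+1); matched 1.
Augmenting path X2→Y1 (+1); matched 2.
Augmenting path X3→Y6 (+1); matched 3.
Augmenting path X4→Y2 (+1); matched 4.
Augmenting path X6→Y1→X2→Y5 (+1); matched 5.
No augmenting path remains; maximum matching = 5.
König certificate: {X1, X2, X4, X6, Y6} is a vertex cover of size 5 (every listed pair touches it), so no matching can be larger.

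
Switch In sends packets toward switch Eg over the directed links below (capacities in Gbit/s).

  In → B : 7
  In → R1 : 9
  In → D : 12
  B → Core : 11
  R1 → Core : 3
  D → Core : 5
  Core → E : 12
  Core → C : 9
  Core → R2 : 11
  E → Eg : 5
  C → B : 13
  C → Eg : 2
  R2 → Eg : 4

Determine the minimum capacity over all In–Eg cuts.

Augment In→B→Core→E→Eg: bottleneck 5, flow now 5.
Augment In→B→Core→C→Eg: bottleneck 2, flow now 7.
Augment In→R1→Core→R2→Eg: bottleneck 3, flow now 10.
Augment In→D→Core→R2→Eg: bottleneck 1, flow now 11.
No augmenting path remains; maximum flow = 11.
By max-flow min-cut, the minimum cut capacity equals the max flow.
In the residual graph, reachable from In: {In, B, R1, D, Core, E, C, R2}.
Min-cut edges: E→Eg (5), C→Eg (2), R2→Eg (4); capacity 5 + 2 + 4 = 11.

11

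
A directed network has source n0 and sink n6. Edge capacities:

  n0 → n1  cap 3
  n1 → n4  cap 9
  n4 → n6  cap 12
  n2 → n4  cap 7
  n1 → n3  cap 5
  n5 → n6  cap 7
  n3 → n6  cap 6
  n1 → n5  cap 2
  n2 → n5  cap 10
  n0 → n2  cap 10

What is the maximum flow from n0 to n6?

Augment n0→n1→n3→n6: bottleneck 3, flow now 3.
Augment n0→n2→n4→n6: bottleneck 7, flow now 10.
Augment n0→n2→n5→n6: bottleneck 3, flow now 13.
No augmenting path remains; maximum flow = 13.
In the residual graph, reachable from n0: {n0}.
Min-cut edges: n0→n1 (3), n0→n2 (10); capacity 3 + 10 = 13.
This cut is saturated, so no flow can exceed 13.

13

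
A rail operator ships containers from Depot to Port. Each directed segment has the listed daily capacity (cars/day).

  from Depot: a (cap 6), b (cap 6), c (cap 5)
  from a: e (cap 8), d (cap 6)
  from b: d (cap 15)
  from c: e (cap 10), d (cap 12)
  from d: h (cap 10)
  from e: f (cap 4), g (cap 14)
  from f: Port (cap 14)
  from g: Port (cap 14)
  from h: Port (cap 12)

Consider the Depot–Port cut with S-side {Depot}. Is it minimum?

Given cut capacity: 6 + 6 + 5 = 17.
Augment Depot→a→d→h→Port: bottleneck 6, flow now 6.
Augment Depot→b→d→h→Port: bottleneck 4, flow now 10.
Augment Depot→c→e→f→Port: bottleneck 4, flow now 14.
Augment Depot→c→e→g→Port: bottleneck 1, flow now 15.
Augment Depot→b→d→a→e→g→Port: bottleneck 2, flow now 17. (uses reverse residual edge)
No augmenting path remains; maximum flow = 17.
Cut capacity 17 equals the max flow, so it is a minimum cut.

Yes — it is a minimum cut (capacity 17).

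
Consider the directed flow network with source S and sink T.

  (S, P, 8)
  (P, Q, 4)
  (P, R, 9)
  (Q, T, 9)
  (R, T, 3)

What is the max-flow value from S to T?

Augment S→P→Q→T: bottleneck 4, flow now 4.
Augment S→P→R→T: bottleneck 3, flow now 7.
No augmenting path remains; maximum flow = 7.
In the residual graph, reachable from S: {S, P, R}.
Min-cut edges: P→Q (4), R→T (3); capacity 4 + 3 = 7.
This cut is saturated, so no flow can exceed 7.

7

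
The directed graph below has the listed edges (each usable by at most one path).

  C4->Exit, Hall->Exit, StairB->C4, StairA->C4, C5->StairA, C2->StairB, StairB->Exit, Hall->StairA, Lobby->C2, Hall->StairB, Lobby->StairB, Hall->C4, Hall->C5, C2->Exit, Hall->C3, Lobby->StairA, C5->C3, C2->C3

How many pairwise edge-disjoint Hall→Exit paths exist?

Assign every edge capacity 1; by Menger, the answer equals the max flow.
Path Hall→Exit (+1); total 1.
Path Hall→C4→Exit (+1); total 2.
Path Hall→StairB→Exit (+1); total 3.
No residual Hall→Exit path; max flow = 3.
Certifying cut of size 3: {C4→Exit, Hall→Exit, Hall→StairB}.

3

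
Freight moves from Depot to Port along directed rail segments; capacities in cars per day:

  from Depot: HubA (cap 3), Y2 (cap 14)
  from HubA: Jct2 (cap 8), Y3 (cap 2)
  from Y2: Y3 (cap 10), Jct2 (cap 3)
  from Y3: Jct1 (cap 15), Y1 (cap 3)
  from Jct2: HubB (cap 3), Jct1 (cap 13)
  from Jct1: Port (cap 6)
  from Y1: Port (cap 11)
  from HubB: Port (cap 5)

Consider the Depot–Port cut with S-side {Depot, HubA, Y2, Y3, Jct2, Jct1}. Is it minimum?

Given cut capacity: 3 + 3 + 6 = 12.
Augment Depot→HubA→Y3→Jct1→Port: bottleneck 2, flow now 2.
Augment Depot→HubA→Jct2→Jct1→Port: bottleneck 1, flow now 3.
Augment Depot→Y2→Y3→Jct1→Port: bottleneck 3, flow now 6.
Augment Depot→Y2→Y3→Y1→Port: bottleneck 3, flow now 9.
Augment Depot→Y2→Jct2→HubB→Port: bottleneck 3, flow now 12.
No augmenting path remains; maximum flow = 12.
Cut capacity 12 equals the max flow, so it is a minimum cut.

Yes — it is a minimum cut (capacity 12).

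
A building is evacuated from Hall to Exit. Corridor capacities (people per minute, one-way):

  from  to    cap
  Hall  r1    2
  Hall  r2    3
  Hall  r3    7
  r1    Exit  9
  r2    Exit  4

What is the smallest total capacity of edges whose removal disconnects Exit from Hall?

Augment Hall→r1→Exit: bottleneck 2, flow now 2.
Augment Hall→r2→Exit: bottleneck 3, flow now 5.
No augmenting path remains; maximum flow = 5.
By max-flow min-cut, the minimum cut capacity equals the max flow.
In the residual graph, reachable from Hall: {Hall, r3}.
Min-cut edges: Hall→r1 (2), Hall→r2 (3); capacity 2 + 3 = 5.

5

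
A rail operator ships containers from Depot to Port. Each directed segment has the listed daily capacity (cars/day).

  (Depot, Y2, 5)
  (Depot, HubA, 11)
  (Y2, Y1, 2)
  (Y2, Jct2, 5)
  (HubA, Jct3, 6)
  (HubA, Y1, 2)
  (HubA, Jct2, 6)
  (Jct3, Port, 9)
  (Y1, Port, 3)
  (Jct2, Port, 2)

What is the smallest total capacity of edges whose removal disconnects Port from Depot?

11

Augment Depot→Y2→Y1→Port: bottleneck 2, flow now 2.
Augment Depot→Y2→Jct2→Port: bottleneck 2, flow now 4.
Augment Depot→HubA→Jct3→Port: bottleneck 6, flow now 10.
Augment Depot→HubA→Y1→Port: bottleneck 1, flow now 11.
No augmenting path remains; maximum flow = 11.
By max-flow min-cut, the minimum cut capacity equals the max flow.
In the residual graph, reachable from Depot: {Depot, Y2, HubA, Y1, Jct2}.
Min-cut edges: HubA→Jct3 (6), Y1→Port (3), Jct2→Port (2); capacity 6 + 3 + 2 = 11.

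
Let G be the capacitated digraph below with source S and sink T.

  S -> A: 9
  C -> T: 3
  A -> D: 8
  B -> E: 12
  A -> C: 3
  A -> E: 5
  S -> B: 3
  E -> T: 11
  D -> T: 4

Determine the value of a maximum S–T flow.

Augment S→A→C→T: bottleneck 3, flow now 3.
Augment S→A→D→T: bottleneck 4, flow now 7.
Augment S→A→E→T: bottleneck 2, flow now 9.
Augment S→B→E→T: bottleneck 3, flow now 12.
No augmenting path remains; maximum flow = 12.
In the residual graph, reachable from S: {S}.
Min-cut edges: S→A (9), S→B (3); capacity 9 + 3 = 12.
This cut is saturated, so no flow can exceed 12.

12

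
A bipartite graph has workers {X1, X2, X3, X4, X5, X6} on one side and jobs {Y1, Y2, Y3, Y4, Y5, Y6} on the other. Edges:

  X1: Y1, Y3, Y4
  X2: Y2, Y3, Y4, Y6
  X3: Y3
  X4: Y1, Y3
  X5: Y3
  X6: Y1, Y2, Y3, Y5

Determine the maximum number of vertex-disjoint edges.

5

Unit-capacity flow: source→left, listed edges, right→sink; max matching = max flow.
Augmenting path X1→Y1 (+1); matched 1.
Augmenting path X2→Y2 (+1); matched 2.
Augmenting path X3→Y3 (+1); matched 3.
Augmenting path X6→Y5 (+1); matched 4.
Augmenting path X4→Y1→X1→Y4 (+1); matched 5.
No augmenting path remains; maximum matching = 5.
König certificate: {X1, X2, X4, X6, Y3} is a vertex cover of size 5 (every listed pair touches it), so no matching can be larger.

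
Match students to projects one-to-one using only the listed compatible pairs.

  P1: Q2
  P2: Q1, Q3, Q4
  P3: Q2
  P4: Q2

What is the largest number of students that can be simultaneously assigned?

Unit-capacity flow: source→left, listed edges, right→sink; max matching = max flow.
Augmenting path P1→Q2 (+1); matched 1.
Augmenting path P2→Q1 (+1); matched 2.
No augmenting path remains; maximum matching = 2.
König certificate: {P2, Q2} is a vertex cover of size 2 (every listed pair touches it), so no matching can be larger.

2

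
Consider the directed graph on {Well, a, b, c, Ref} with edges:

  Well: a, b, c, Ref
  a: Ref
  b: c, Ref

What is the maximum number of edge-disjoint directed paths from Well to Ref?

Assign every edge capacity 1; by Menger, the answer equals the max flow.
Path Well→Ref (+1); total 1.
Path Well→a→Ref (+1); total 2.
Path Well→b→Ref (+1); total 3.
No residual Well→Ref path; max flow = 3.
Certifying cut of size 3: {Well→Ref, Well→a, Well→b}.

3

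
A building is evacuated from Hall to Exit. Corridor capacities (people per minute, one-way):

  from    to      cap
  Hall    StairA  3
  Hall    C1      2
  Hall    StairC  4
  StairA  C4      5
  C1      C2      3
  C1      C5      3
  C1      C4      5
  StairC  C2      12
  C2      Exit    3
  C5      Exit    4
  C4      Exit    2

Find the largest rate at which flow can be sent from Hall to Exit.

Augment Hall→StairA→C4→Exit: bottleneck 2, flow now 2.
Augment Hall→C1→C2→Exit: bottleneck 2, flow now 4.
Augment Hall→StairC→C2→Exit: bottleneck 1, flow now 5.
Augment Hall→StairC→C2→C1→C5→Exit: bottleneck 2, flow now 7. (uses reverse residual edge)
No augmenting path remains; maximum flow = 7.
In the residual graph, reachable from Hall: {Hall, StairA, StairC, C2, C4}.
Min-cut edges: Hall→C1 (2), C2→Exit (3), C4→Exit (2); capacity 2 + 3 + 2 = 7.
This cut is saturated, so no flow can exceed 7.

7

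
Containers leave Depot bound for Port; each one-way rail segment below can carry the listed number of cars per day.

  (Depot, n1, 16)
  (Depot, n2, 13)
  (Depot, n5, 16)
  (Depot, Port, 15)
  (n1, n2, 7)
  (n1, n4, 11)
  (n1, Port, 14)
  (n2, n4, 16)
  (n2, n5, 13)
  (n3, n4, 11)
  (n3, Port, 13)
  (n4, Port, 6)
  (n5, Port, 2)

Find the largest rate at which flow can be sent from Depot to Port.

Augment Depot→Port: bottleneck 15, flow now 15.
Augment Depot→n1→Port: bottleneck 14, flow now 29.
Augment Depot→n5→Port: bottleneck 2, flow now 31.
Augment Depot→n1→n4→Port: bottleneck 2, flow now 33.
Augment Depot→n2→n4→Port: bottleneck 4, flow now 37.
No augmenting path remains; maximum flow = 37.
In the residual graph, reachable from Depot: {Depot, n1, n2, n4, n5}.
Min-cut edges: Depot→Port (15), n1→Port (14), n4→Port (6), n5→Port (2); capacity 15 + 14 + 6 + 2 = 37.
This cut is saturated, so no flow can exceed 37.

37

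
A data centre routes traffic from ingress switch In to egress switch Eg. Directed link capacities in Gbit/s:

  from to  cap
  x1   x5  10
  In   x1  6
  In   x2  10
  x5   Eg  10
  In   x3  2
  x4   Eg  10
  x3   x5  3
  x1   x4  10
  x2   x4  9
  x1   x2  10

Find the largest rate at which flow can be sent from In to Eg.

17

Augment In→x1→x4→Eg: bottleneck 6, flow now 6.
Augment In→x2→x4→Eg: bottleneck 4, flow now 10.
Augment In→x3→x5→Eg: bottleneck 2, flow now 12.
Augment In→x2→x4→x1→x5→Eg: bottleneck 5, flow now 17. (uses reverse residual edge)
No augmenting path remains; maximum flow = 17.
In the residual graph, reachable from In: {In, x2}.
Min-cut edges: In→x1 (6), In→x3 (2), x2→x4 (9); capacity 6 + 2 + 9 = 17.
This cut is saturated, so no flow can exceed 17.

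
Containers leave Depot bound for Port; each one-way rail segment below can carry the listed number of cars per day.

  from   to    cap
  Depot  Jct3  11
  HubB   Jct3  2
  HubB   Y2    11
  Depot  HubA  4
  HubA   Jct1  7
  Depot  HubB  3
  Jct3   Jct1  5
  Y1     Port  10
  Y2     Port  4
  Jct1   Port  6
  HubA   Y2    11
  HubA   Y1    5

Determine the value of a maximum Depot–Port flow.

Augment Depot→Jct3→Jct1→Port: bottleneck 5, flow now 5.
Augment Depot→HubB→Y2→Port: bottleneck 3, flow now 8.
Augment Depot→HubA→Y2→Port: bottleneck 1, flow now 9.
Augment Depot→HubA→Jct1→Port: bottleneck 1, flow now 10.
Augment Depot→HubA→Y1→Port: bottleneck 2, flow now 12.
No augmenting path remains; maximum flow = 12.
In the residual graph, reachable from Depot: {Depot, Jct3}.
Min-cut edges: Depot→HubB (3), Depot→HubA (4), Jct3→Jct1 (5); capacity 3 + 4 + 5 = 12.
This cut is saturated, so no flow can exceed 12.

12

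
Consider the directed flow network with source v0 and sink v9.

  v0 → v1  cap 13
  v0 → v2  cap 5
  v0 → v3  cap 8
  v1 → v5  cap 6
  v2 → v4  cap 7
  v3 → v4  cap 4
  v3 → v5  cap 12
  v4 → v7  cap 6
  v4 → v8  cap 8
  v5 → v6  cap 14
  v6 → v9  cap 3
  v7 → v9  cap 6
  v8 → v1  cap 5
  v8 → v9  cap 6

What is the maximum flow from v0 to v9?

Augment v0→v1→v5→v6→v9: bottleneck 3, flow now 3.
Augment v0→v2→v4→v7→v9: bottleneck 5, flow now 8.
Augment v0→v3→v4→v7→v9: bottleneck 1, flow now 9.
Augment v0→v3→v4→v8→v9: bottleneck 3, flow now 12.
No augmenting path remains; maximum flow = 12.
In the residual graph, reachable from v0: {v0, v1, v3, v5, v6}.
Min-cut edges: v0→v2 (5), v3→v4 (4), v6→v9 (3); capacity 5 + 4 + 3 = 12.
This cut is saturated, so no flow can exceed 12.

12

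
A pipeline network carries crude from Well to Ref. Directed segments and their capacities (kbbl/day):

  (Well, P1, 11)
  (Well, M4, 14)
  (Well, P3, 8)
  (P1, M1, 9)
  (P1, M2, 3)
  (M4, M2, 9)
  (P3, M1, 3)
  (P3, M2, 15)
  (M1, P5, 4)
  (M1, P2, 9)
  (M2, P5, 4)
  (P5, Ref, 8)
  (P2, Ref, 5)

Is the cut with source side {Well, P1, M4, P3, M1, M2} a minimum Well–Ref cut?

No — its capacity is 17, but the minimum cut has capacity 13.

Given cut capacity: 4 + 9 + 4 = 17.
Augment Well→P1→M1→P5→Ref: bottleneck 4, flow now 4.
Augment Well→P1→M1→P2→Ref: bottleneck 5, flow now 9.
Augment Well→P1→M2→P5→Ref: bottleneck 2, flow now 11.
Augment Well→M4→M2→P5→Ref: bottleneck 2, flow now 13.
No augmenting path remains; maximum flow = 13.
In the residual graph, reachable from Well: {Well, P1, M4, P3, M1, M2, P2}.
Min-cut edges: M1→P5 (4), M2→P5 (4), P2→Ref (5); capacity 4 + 4 + 5 = 13.
Cut capacity 17 exceeds the max flow 13, so it is not minimum.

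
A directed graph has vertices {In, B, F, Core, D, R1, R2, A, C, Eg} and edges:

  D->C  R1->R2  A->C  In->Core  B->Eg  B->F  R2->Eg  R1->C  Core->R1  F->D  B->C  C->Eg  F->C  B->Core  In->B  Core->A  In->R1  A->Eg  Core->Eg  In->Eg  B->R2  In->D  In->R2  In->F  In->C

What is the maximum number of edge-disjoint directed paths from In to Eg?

Assign every edge capacity 1; by Menger, the answer equals the max flow.
Path In→Eg (+1); total 1.
Path In→B→Eg (+1); total 2.
Path In→Core→Eg (+1); total 3.
Path In→R2→Eg (+1); total 4.
Path In→C→Eg (+1); total 5.
No residual In→Eg path; max flow = 5.
Certifying cut of size 5: {C→Eg, In→B, In→Core, In→Eg, R2→Eg}.

5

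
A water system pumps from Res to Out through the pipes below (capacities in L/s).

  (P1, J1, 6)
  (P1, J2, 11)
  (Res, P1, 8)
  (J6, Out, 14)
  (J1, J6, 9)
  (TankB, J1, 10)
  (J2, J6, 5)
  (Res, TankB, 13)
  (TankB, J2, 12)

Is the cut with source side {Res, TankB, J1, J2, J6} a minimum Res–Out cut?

Given cut capacity: 8 + 14 = 22.
Augment Res→P1→J1→J6→Out: bottleneck 6, flow now 6.
Augment Res→P1→J2→J6→Out: bottleneck 2, flow now 8.
Augment Res→TankB→J1→J6→Out: bottleneck 3, flow now 11.
Augment Res→TankB→J2→J6→Out: bottleneck 3, flow now 14.
No augmenting path remains; maximum flow = 14.
In the residual graph, reachable from Res: {Res, P1, TankB, J1, J2}.
Min-cut edges: J1→J6 (9), J2→J6 (5); capacity 9 + 5 = 14.
Cut capacity 22 exceeds the max flow 14, so it is not minimum.

No — its capacity is 22, but the minimum cut has capacity 14.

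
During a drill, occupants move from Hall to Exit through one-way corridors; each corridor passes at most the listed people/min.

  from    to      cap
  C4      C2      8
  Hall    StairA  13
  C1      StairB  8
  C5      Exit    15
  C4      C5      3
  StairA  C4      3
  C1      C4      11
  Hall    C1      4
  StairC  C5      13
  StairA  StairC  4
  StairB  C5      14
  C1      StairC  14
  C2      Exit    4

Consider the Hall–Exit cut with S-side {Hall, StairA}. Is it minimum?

Yes — it is a minimum cut (capacity 11).

Given cut capacity: 4 + 3 + 4 = 11.
Augment Hall→StairA→C4→C5→Exit: bottleneck 3, flow now 3.
Augment Hall→StairA→StairC→C5→Exit: bottleneck 4, flow now 7.
Augment Hall→C1→C4→C2→Exit: bottleneck 4, flow now 11.
No augmenting path remains; maximum flow = 11.
Cut capacity 11 equals the max flow, so it is a minimum cut.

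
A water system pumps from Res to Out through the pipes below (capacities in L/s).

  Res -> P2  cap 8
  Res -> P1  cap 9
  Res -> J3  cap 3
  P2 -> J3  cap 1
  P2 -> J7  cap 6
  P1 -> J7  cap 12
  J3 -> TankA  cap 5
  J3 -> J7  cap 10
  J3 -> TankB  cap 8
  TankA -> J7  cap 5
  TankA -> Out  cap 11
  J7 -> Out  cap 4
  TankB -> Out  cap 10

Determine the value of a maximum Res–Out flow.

8

Augment Res→P2→J7→Out: bottleneck 4, flow now 4.
Augment Res→J3→TankA→Out: bottleneck 3, flow now 7.
Augment Res→P2→J3→TankA→Out: bottleneck 1, flow now 8.
No augmenting path remains; maximum flow = 8.
In the residual graph, reachable from Res: {Res, P2, P1, J7}.
Min-cut edges: Res→J3 (3), P2→J3 (1), J7→Out (4); capacity 3 + 1 + 4 = 8.
This cut is saturated, so no flow can exceed 8.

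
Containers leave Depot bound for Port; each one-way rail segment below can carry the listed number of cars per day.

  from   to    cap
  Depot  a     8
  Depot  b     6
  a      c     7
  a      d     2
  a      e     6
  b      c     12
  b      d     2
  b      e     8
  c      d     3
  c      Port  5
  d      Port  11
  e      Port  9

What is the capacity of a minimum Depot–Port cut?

Augment Depot→a→c→Port: bottleneck 5, flow now 5.
Augment Depot→a→d→Port: bottleneck 2, flow now 7.
Augment Depot→a→e→Port: bottleneck 1, flow now 8.
Augment Depot→b→d→Port: bottleneck 2, flow now 10.
Augment Depot→b→e→Port: bottleneck 4, flow now 14.
No augmenting path remains; maximum flow = 14.
By max-flow min-cut, the minimum cut capacity equals the max flow.
In the residual graph, reachable from Depot: {Depot}.
Min-cut edges: Depot→a (8), Depot→b (6); capacity 8 + 6 = 14.

14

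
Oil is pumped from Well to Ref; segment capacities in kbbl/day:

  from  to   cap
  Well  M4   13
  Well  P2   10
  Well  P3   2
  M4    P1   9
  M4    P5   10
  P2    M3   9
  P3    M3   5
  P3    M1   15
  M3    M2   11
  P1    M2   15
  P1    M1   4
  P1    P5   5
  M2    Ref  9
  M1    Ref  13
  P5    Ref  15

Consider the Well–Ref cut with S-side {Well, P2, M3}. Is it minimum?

Given cut capacity: 13 + 2 + 11 = 26.
Augment Well→M4→P5→Ref: bottleneck 10, flow now 10.
Augment Well→P3→M1→Ref: bottleneck 2, flow now 12.
Augment Well→M4→P1→M2→Ref: bottleneck 3, flow now 15.
Augment Well→P2→M3→M2→Ref: bottleneck 6, flow now 21.
Augment Well→P2→M3→M2→P1→M1→Ref: bottleneck 3, flow now 24. (uses reverse residual edge)
No augmenting path remains; maximum flow = 24.
In the residual graph, reachable from Well: {Well, P2}.
Min-cut edges: Well→M4 (13), Well→P3 (2), P2→M3 (9); capacity 13 + 2 + 9 = 24.
Cut capacity 26 exceeds the max flow 24, so it is not minimum.

No — its capacity is 26, but the minimum cut has capacity 24.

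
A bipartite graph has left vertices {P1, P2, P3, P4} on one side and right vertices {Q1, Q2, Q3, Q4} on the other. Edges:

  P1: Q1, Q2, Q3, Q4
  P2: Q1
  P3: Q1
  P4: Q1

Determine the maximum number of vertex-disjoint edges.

2

Unit-capacity flow: source→left, listed edges, right→sink; max matching = max flow.
Augmenting path P1→Q1 (+1); matched 1.
Augmenting path P2→Q1→P1→Q2 (+1); matched 2.
No augmenting path remains; maximum matching = 2.
König certificate: {P1, Q1} is a vertex cover of size 2 (every listed pair touches it), so no matching can be larger.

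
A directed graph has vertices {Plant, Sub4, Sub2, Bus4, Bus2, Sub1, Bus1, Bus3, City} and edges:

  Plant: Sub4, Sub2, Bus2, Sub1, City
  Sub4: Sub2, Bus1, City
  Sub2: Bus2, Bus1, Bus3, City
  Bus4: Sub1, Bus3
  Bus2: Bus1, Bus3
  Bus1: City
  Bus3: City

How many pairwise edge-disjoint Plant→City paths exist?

Assign every edge capacity 1; by Menger, the answer equals the max flow.
Path Plant→City (+1); total 1.
Path Plant→Sub4→City (+1); total 2.
Path Plant→Sub2→City (+1); total 3.
Path Plant→Bus2→Bus1→City (+1); total 4.
No residual Plant→City path; max flow = 4.
Certifying cut of size 4: {Plant→Bus2, Plant→City, Plant→Sub2, Plant→Sub4}.

4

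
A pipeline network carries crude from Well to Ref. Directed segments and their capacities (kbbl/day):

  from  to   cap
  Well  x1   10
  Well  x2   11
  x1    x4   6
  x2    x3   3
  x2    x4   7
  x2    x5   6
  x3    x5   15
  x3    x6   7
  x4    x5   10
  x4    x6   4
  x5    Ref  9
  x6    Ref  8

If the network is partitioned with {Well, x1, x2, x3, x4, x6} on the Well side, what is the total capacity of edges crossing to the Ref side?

Edges leaving {Well, x1, x2, x3, x4, x6}: x2→x5 (6), x3→x5 (15), x4→x5 (10), x6→Ref (8).
Cut capacity = 6 + 15 + 10 + 8 = 39.

39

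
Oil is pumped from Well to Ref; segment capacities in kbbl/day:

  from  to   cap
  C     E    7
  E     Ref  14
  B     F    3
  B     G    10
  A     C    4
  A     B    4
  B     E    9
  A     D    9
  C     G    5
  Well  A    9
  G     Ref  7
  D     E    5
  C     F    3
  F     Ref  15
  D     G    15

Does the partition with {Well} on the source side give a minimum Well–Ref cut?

Given cut capacity: 9 = 9.
Augment Well→A→B→E→Ref: bottleneck 4, flow now 4.
Augment Well→A→C→E→Ref: bottleneck 4, flow now 8.
Augment Well→A→D→E→Ref: bottleneck 1, flow now 9.
No augmenting path remains; maximum flow = 9.
Cut capacity 9 equals the max flow, so it is a minimum cut.

Yes — it is a minimum cut (capacity 9).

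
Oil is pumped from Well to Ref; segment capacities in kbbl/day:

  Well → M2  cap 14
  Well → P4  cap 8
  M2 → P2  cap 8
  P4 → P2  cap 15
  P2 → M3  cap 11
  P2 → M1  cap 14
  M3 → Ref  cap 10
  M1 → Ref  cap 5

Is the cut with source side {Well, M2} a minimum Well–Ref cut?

Given cut capacity: 8 + 8 = 16.
Augment Well→M2→P2→M3→Ref: bottleneck 8, flow now 8.
Augment Well→P4→P2→M3→Ref: bottleneck 2, flow now 10.
Augment Well→P4→P2→M1→Ref: bottleneck 5, flow now 15.
No augmenting path remains; maximum flow = 15.
In the residual graph, reachable from Well: {Well, M2, P4, P2, M3, M1}.
Min-cut edges: M3→Ref (10), M1→Ref (5); capacity 10 + 5 = 15.
Cut capacity 16 exceeds the max flow 15, so it is not minimum.

No — its capacity is 16, but the minimum cut has capacity 15.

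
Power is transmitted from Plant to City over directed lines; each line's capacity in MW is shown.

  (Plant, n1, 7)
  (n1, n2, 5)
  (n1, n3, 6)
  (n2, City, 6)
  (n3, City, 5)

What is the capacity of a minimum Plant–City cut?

Augment Plant→n1→n2→City: bottleneck 5, flow now 5.
Augment Plant→n1→n3→City: bottleneck 2, flow now 7.
No augmenting path remains; maximum flow = 7.
By max-flow min-cut, the minimum cut capacity equals the max flow.
In the residual graph, reachable from Plant: {Plant}.
Min-cut edges: Plant→n1 (7); capacity 7 = 7.

7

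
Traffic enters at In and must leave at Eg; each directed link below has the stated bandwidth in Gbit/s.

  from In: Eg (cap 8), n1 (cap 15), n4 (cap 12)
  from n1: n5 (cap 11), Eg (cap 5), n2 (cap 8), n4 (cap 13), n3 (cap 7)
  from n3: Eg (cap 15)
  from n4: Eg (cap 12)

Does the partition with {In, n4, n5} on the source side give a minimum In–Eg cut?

Given cut capacity: 15 + 8 + 12 = 35.
Augment In→Eg: bottleneck 8, flow now 8.
Augment In→n1→Eg: bottleneck 5, flow now 13.
Augment In→n4→Eg: bottleneck 12, flow now 25.
Augment In→n1→n3→Eg: bottleneck 7, flow now 32.
No augmenting path remains; maximum flow = 32.
In the residual graph, reachable from In: {In, n1, n2, n4, n5}.
Min-cut edges: In→Eg (8), n1→n3 (7), n1→Eg (5), n4→Eg (12); capacity 8 + 7 + 5 + 12 = 32.
Cut capacity 35 exceeds the max flow 32, so it is not minimum.

No — its capacity is 35, but the minimum cut has capacity 32.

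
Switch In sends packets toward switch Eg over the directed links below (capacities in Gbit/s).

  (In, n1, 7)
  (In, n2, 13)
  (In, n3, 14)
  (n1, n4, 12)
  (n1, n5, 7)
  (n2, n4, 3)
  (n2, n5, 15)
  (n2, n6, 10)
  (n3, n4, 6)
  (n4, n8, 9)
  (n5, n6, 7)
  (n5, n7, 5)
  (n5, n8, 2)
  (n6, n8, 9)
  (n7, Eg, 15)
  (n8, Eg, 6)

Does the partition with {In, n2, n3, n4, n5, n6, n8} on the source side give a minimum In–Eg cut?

No — its capacity is 18, but the minimum cut has capacity 11.

Given cut capacity: 7 + 5 + 6 = 18.
Augment In→n1→n4→n8→Eg: bottleneck 6, flow now 6.
Augment In→n1→n5→n7→Eg: bottleneck 1, flow now 7.
Augment In→n2→n5→n7→Eg: bottleneck 4, flow now 11.
No augmenting path remains; maximum flow = 11.
In the residual graph, reachable from In: {In, n1, n2, n3, n4, n5, n6, n8}.
Min-cut edges: n5→n7 (5), n8→Eg (6); capacity 5 + 6 = 11.
Cut capacity 18 exceeds the max flow 11, so it is not minimum.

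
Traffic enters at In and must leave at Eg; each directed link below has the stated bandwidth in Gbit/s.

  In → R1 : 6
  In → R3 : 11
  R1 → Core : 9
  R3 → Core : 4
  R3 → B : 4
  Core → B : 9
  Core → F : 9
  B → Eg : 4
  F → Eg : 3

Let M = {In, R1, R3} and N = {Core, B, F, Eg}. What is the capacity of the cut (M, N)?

17

Edges leaving {In, R1, R3}: R1→Core (9), R3→Core (4), R3→B (4).
Cut capacity = 9 + 4 + 4 = 17.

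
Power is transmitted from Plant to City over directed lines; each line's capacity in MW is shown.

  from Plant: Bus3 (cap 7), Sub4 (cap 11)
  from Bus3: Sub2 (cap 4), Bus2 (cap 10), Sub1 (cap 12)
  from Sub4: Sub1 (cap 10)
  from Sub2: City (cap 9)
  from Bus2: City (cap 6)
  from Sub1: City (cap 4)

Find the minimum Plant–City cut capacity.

11

Augment Plant→Bus3→Sub2→City: bottleneck 4, flow now 4.
Augment Plant→Bus3→Bus2→City: bottleneck 3, flow now 7.
Augment Plant→Sub4→Sub1→City: bottleneck 4, flow now 11.
No augmenting path remains; maximum flow = 11.
By max-flow min-cut, the minimum cut capacity equals the max flow.
In the residual graph, reachable from Plant: {Plant, Sub4, Sub1}.
Min-cut edges: Plant→Bus3 (7), Sub1→City (4); capacity 7 + 4 = 11.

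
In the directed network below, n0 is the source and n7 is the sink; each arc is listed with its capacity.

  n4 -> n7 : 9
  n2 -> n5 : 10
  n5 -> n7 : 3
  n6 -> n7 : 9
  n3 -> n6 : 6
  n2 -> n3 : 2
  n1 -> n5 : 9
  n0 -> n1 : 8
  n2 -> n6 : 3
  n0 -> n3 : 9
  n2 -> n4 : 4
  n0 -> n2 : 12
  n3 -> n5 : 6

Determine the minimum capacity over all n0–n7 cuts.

16

Augment n0→n1→n5→n7: bottleneck 3, flow now 3.
Augment n0→n2→n4→n7: bottleneck 4, flow now 7.
Augment n0→n2→n6→n7: bottleneck 3, flow now 10.
Augment n0→n3→n6→n7: bottleneck 6, flow now 16.
No augmenting path remains; maximum flow = 16.
By max-flow min-cut, the minimum cut capacity equals the max flow.
In the residual graph, reachable from n0: {n0, n1, n2, n3, n5}.
Min-cut edges: n2→n4 (4), n2→n6 (3), n3→n6 (6), n5→n7 (3); capacity 4 + 3 + 6 + 3 = 16.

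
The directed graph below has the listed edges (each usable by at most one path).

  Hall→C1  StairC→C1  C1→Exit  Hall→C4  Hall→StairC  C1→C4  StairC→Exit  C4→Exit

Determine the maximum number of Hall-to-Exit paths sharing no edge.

3

Assign every edge capacity 1; by Menger, the answer equals the max flow.
Path Hall→C1→Exit (+1); total 1.
Path Hall→StairC→Exit (+1); total 2.
Path Hall→C4→Exit (+1); total 3.
No residual Hall→Exit path; max flow = 3.
Certifying cut of size 3: {Hall→C1, Hall→C4, Hall→StairC}.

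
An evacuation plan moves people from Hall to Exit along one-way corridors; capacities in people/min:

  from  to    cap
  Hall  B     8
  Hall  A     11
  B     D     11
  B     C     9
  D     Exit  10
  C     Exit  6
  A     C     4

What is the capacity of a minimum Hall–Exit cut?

12

Augment Hall→A→C→Exit: bottleneck 4, flow now 4.
Augment Hall→B→C→Exit: bottleneck 2, flow now 6.
Augment Hall→B→D→Exit: bottleneck 6, flow now 12.
No augmenting path remains; maximum flow = 12.
By max-flow min-cut, the minimum cut capacity equals the max flow.
In the residual graph, reachable from Hall: {Hall, A}.
Min-cut edges: Hall→B (8), A→C (4); capacity 8 + 4 = 12.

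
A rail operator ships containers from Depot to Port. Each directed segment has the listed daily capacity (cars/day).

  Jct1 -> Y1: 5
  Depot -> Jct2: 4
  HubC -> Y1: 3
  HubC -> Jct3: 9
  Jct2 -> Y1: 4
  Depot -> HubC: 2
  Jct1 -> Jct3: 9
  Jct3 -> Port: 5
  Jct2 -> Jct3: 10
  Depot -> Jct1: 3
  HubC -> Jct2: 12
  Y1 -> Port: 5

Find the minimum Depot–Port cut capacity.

9

Augment Depot→HubC→Y1→Port: bottleneck 2, flow now 2.
Augment Depot→Jct1→Y1→Port: bottleneck 3, flow now 5.
Augment Depot→Jct2→Jct3→Port: bottleneck 4, flow now 9.
No augmenting path remains; maximum flow = 9.
By max-flow min-cut, the minimum cut capacity equals the max flow.
In the residual graph, reachable from Depot: {Depot}.
Min-cut edges: Depot→HubC (2), Depot→Jct1 (3), Depot→Jct2 (4); capacity 2 + 3 + 4 = 9.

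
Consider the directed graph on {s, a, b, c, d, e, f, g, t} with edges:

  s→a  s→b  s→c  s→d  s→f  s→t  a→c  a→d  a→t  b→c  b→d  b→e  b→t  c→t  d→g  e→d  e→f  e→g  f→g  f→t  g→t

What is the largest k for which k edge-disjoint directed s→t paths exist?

6

Assign every edge capacity 1; by Menger, the answer equals the max flow.
Path s→t (+1); total 1.
Path s→a→t (+1); total 2.
Path s→b→t (+1); total 3.
Path s→c→t (+1); total 4.
Path s→f→t (+1); total 5.
Path s→d→g→t (+1); total 6.
No residual s→t path; max flow = 6.
Certifying cut of size 6: {s→a, s→b, s→c, s→d, s→f, s→t}.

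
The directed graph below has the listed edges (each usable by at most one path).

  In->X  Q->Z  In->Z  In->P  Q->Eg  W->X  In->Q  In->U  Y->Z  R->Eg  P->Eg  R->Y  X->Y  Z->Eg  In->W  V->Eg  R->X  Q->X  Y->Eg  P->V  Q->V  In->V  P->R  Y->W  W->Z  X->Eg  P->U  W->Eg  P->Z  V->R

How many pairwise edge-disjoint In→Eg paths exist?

6

Assign every edge capacity 1; by Menger, the answer equals the max flow.
Path In→P→Eg (+1); total 1.
Path In→Q→Eg (+1); total 2.
Path In→V→Eg (+1); total 3.
Path In→W→Eg (+1); total 4.
Path In→X→Eg (+1); total 5.
Path In→Z→Eg (+1); total 6.
No residual In→Eg path; max flow = 6.
Certifying cut of size 6: {In→P, In→Q, In→V, In→W, In→X, In→Z}.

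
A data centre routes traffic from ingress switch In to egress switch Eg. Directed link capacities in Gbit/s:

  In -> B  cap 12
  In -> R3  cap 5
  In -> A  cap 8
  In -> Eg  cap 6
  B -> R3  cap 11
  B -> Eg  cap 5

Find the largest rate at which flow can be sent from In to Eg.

Augment In→Eg: bottleneck 6, flow now 6.
Augment In→B→Eg: bottleneck 5, flow now 11.
No augmenting path remains; maximum flow = 11.
In the residual graph, reachable from In: {In, B, R3, A}.
Min-cut edges: In→Eg (6), B→Eg (5); capacity 6 + 5 = 11.
This cut is saturated, so no flow can exceed 11.

11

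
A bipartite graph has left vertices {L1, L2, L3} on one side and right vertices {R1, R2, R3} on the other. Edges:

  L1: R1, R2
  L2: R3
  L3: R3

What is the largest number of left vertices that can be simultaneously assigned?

2

Unit-capacity flow: source→left, listed edges, right→sink; max matching = max flow.
Augmenting path L1→R1 (+1); matched 1.
Augmenting path L2→R3 (+1); matched 2.
No augmenting path remains; maximum matching = 2.
König certificate: {L1, R3} is a vertex cover of size 2 (every listed pair touches it), so no matching can be larger.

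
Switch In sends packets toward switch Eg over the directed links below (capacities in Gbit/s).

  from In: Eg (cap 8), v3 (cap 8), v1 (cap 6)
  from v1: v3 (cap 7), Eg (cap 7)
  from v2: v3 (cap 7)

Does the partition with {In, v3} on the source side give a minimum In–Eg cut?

Yes — it is a minimum cut (capacity 14).

Given cut capacity: 6 + 8 = 14.
Augment In→Eg: bottleneck 8, flow now 8.
Augment In→v1→Eg: bottleneck 6, flow now 14.
No augmenting path remains; maximum flow = 14.
Cut capacity 14 equals the max flow, so it is a minimum cut.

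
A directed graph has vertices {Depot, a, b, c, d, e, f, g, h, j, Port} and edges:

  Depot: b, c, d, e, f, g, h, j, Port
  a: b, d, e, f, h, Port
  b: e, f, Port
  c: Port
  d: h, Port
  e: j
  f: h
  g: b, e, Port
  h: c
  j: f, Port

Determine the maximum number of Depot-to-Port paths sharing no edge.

Assign every edge capacity 1; by Menger, the answer equals the max flow.
Path Depot→Port (+1); total 1.
Path Depot→b→Port (+1); total 2.
Path Depot→c→Port (+1); total 3.
Path Depot→d→Port (+1); total 4.
Path Depot→g→Port (+1); total 5.
Path Depot→j→Port (+1); total 6.
No residual Depot→Port path; max flow = 6.
Certifying cut of size 6: {Depot→Port, Depot→b, Depot→d, Depot→g, c→Port, j→Port}.

6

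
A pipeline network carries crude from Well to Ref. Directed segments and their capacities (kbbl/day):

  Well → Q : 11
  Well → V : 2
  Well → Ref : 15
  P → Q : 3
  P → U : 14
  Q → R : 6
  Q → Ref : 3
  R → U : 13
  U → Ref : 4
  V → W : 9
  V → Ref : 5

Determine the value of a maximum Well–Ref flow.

Augment Well→Ref: bottleneck 15, flow now 15.
Augment Well→Q→Ref: bottleneck 3, flow now 18.
Augment Well→V→Ref: bottleneck 2, flow now 20.
Augment Well→Q→R→U→Ref: bottleneck 4, flow now 24.
No augmenting path remains; maximum flow = 24.
In the residual graph, reachable from Well: {Well, Q, R, U}.
Min-cut edges: Well→V (2), Well→Ref (15), Q→Ref (3), U→Ref (4); capacity 2 + 15 + 3 + 4 = 24.
This cut is saturated, so no flow can exceed 24.

24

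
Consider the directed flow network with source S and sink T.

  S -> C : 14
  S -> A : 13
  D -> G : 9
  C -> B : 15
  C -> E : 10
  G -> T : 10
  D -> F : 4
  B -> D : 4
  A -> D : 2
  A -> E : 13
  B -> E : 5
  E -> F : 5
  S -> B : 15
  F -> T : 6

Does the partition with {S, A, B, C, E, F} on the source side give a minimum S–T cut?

No — its capacity is 12, but the minimum cut has capacity 11.

Given cut capacity: 2 + 4 + 6 = 12.
Augment S→A→D→F→T: bottleneck 2, flow now 2.
Augment S→A→E→F→T: bottleneck 4, flow now 6.
Augment S→B→D→G→T: bottleneck 4, flow now 10.
Augment S→A→E→F→D→G→T: bottleneck 1, flow now 11. (uses reverse residual edge)
No augmenting path remains; maximum flow = 11.
In the residual graph, reachable from S: {S, A, B, C, E}.
Min-cut edges: A→D (2), B→D (4), E→F (5); capacity 2 + 4 + 5 = 11.
Cut capacity 12 exceeds the max flow 11, so it is not minimum.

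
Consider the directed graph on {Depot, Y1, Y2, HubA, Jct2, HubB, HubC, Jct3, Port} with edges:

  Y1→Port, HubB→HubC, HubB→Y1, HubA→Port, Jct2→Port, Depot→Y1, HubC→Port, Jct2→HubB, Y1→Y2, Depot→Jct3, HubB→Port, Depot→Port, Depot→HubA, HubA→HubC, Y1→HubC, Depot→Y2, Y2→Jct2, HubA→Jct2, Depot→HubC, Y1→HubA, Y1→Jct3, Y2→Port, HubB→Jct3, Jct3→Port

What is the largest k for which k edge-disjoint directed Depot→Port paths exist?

Assign every edge capacity 1; by Menger, the answer equals the max flow.
Path Depot→Port (+1); total 1.
Path Depot→Y1→Port (+1); total 2.
Path Depot→Y2→Port (+1); total 3.
Path Depot→HubA→Port (+1); total 4.
Path Depot→HubC→Port (+1); total 5.
Path Depot→Jct3→Port (+1); total 6.
No residual Depot→Port path; max flow = 6.
Certifying cut of size 6: {Depot→HubA, Depot→HubC, Depot→Jct3, Depot→Port, Depot→Y1, Depot→Y2}.

6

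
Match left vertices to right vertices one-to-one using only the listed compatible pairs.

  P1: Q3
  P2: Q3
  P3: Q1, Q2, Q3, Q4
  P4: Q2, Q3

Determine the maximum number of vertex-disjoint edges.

3

Unit-capacity flow: source→left, listed edges, right→sink; max matching = max flow.
Augmenting path P1→Q3 (+1); matched 1.
Augmenting path P3→Q1 (+1); matched 2.
Augmenting path P4→Q2 (+1); matched 3.
No augmenting path remains; maximum matching = 3.
König certificate: {P3, P4, Q3} is a vertex cover of size 3 (every listed pair touches it), so no matching can be larger.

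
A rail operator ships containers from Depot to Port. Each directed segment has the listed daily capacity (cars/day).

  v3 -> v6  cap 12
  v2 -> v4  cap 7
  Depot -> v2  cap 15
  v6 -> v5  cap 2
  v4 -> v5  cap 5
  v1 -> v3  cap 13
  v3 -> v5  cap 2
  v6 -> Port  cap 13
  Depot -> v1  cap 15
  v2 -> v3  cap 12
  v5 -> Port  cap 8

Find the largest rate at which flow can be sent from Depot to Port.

19

Augment Depot→v1→v3→v5→Port: bottleneck 2, flow now 2.
Augment Depot→v1→v3→v6→Port: bottleneck 11, flow now 13.
Augment Depot→v2→v3→v6→Port: bottleneck 1, flow now 14.
Augment Depot→v2→v4→v5→Port: bottleneck 5, flow now 19.
No augmenting path remains; maximum flow = 19.
In the residual graph, reachable from Depot: {Depot, v1, v2, v3, v4}.
Min-cut edges: v3→v5 (2), v3→v6 (12), v4→v5 (5); capacity 2 + 12 + 5 = 19.
This cut is saturated, so no flow can exceed 19.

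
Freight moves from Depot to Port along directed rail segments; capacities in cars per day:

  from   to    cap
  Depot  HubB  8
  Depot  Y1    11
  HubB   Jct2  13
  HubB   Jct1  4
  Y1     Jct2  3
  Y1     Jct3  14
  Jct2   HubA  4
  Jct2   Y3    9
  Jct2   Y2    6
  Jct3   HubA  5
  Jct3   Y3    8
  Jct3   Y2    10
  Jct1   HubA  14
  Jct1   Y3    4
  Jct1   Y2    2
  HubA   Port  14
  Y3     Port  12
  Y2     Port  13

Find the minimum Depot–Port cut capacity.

19

Augment Depot→HubB→Jct2→HubA→Port: bottleneck 4, flow now 4.
Augment Depot→HubB→Jct2→Y3→Port: bottleneck 4, flow now 8.
Augment Depot→Y1→Jct2→Y3→Port: bottleneck 3, flow now 11.
Augment Depot→Y1→Jct3→HubA→Port: bottleneck 5, flow now 16.
Augment Depot→Y1→Jct3→Y3→Port: bottleneck 3, flow now 19.
No augmenting path remains; maximum flow = 19.
By max-flow min-cut, the minimum cut capacity equals the max flow.
In the residual graph, reachable from Depot: {Depot}.
Min-cut edges: Depot→HubB (8), Depot→Y1 (11); capacity 8 + 11 = 19.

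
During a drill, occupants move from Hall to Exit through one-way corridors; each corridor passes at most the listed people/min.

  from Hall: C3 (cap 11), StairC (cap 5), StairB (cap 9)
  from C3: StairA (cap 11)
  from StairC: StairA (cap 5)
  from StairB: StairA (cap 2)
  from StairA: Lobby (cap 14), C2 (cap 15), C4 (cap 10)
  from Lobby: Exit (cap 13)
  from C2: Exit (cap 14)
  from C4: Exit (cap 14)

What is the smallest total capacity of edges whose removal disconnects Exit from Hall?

Augment Hall→C3→StairA→Lobby→Exit: bottleneck 11, flow now 11.
Augment Hall→StairC→StairA→Lobby→Exit: bottleneck 2, flow now 13.
Augment Hall→StairC→StairA→C2→Exit: bottleneck 3, flow now 16.
Augment Hall→StairB→StairA→C2→Exit: bottleneck 2, flow now 18.
No augmenting path remains; maximum flow = 18.
By max-flow min-cut, the minimum cut capacity equals the max flow.
In the residual graph, reachable from Hall: {Hall, StairB}.
Min-cut edges: Hall→C3 (11), Hall→StairC (5), StairB→StairA (2); capacity 11 + 5 + 2 = 18.

18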